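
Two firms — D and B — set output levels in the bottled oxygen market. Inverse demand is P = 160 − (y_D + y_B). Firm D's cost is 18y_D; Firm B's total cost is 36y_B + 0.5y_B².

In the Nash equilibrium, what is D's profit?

3648.16

Firm D's profit: π = y_D(160 − (y_D + y_B)) − 18y_D.
∂π/∂y_D = 142 − 2y_D − y_B = 0, so y_D = 71 − 0.5y_B.
For B: ∂π/∂y_B = 124 − 3y_B − y_D = 0 ⇒ y_B = 124/3 − (1/3)y_D.
Substituting the second reaction function into the first: y_D = 71 − 0.5(124/3 − (1/3)y_D), which gives (5/6)y_D = 151/3 ⇒ y_D = 60.4.
Then y_B = 124/3 − (1/3)·60.4 = 21.2.
Price P = 160 − 81.6 = 78.4.
D's profit: (78.4 − 18)·60.4 = 3648.16.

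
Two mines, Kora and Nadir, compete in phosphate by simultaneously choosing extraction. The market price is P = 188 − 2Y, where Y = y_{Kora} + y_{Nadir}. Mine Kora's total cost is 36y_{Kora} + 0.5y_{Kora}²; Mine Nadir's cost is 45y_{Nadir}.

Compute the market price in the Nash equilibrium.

96.375

Mine Kora's profit: π = y_{Kora}(188 − 2(y_{Kora} + y_{Nadir})) − 36y_{Kora} − 0.5y_{Kora}².
∂π/∂y_{Kora} = 152 − 5y_{Kora} − 2y_{Nadir} = 0, so y_{Kora} = 30.4 − 0.4y_{Nadir}.
For Nadir: ∂π/∂y_{Nadir} = 143 − 4y_{Nadir} − 2y_{Kora} = 0 ⇒ y_{Nadir} = 35.75 − 0.5y_{Kora}.
Solving the two reaction functions simultaneously: (1 − (−0.4)(−0.5))y_{Kora} = 30.4 − 0.4·35.75, so 0.8y_{Kora} = 16.1 and y_{Kora} = 20.125.
Then y_{Nadir} = 35.75 − 0.5·20.125 = 25.6875.
Equilibrium price: P = 188 − 2·45.8125 = 96.375.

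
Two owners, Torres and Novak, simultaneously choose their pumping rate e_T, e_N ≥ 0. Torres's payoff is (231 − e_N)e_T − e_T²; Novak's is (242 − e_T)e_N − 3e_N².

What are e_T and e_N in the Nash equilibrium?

Expanding Torres's payoff: 231e_T − e_Ne_T − e_T².
∂π/∂e_T = 231 − e_N − 2e_T = 0, so e_T = 115.5 − 0.5e_N.
Likewise for Novak: e_N = 121/3 − (1/6)e_T.
Solving the two reaction functions simultaneously: (1 − (−0.5)(−1/6))e_T = 115.5 − 0.5·(121/3), so (11/12)e_T = 286/3 and e_T = 104.
Then e_N = 121/3 − (1/6)·104 = 23.

104, 23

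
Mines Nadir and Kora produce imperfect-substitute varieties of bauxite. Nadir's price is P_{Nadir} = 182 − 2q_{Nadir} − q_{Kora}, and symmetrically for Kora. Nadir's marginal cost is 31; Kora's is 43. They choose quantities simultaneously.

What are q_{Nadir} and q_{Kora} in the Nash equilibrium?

31, 27

Mine Nadir's profit: π = q_{Nadir}(182 − 2q_{Nadir} − q_{Kora}) − 31q_{Nadir}.
∂π/∂q_{Nadir} = 151 − 4q_{Nadir} − q_{Kora} = 0 ⇒ q_{Nadir} = 37.75 − 0.25q_{Kora}.
Similarly q_{Kora} = 34.75 − 0.25q_{Nadir}.
Solving the two reaction functions simultaneously: (1 − (−0.25)(−0.25))q_{Nadir} = 37.75 − 0.25·34.75, so 0.9375q_{Nadir} = 29.0625 and q_{Nadir} = 31.
Then q_{Kora} = 34.75 − 0.25·31 = 27.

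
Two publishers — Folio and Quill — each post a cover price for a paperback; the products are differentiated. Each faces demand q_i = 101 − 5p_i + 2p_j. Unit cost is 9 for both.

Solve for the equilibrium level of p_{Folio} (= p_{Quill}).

18.25

Folio's profit: π = (p_{Folio} − 9)(101 − 5p_{Folio} + 2p_{Quill}).
∂π/∂p_{Folio} = 146 − 10p_{Folio} + 2p_{Quill} = 0 ⇒ p_{Folio} = 14.6 + 0.2p_{Quill}.
By symmetry p_{Quill} = p_{Folio}; substituting into the reaction function, 0.8p_{Folio} = 14.6 and p_{Folio} = 18.25.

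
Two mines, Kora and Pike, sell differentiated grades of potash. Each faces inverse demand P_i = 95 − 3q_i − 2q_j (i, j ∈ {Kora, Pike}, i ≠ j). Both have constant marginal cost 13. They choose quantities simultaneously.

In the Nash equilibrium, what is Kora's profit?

315.1875

Mine Kora's profit: π = q_{Kora}(95 − 3q_{Kora} − 2q_{Pike}) − 13q_{Kora}.
∂π/∂q_{Kora} = 82 − 6q_{Kora} − 2q_{Pike} = 0 ⇒ q_{Kora} = 41/3 − (1/3)q_{Pike}.
By symmetry q_{Pike} = q_{Kora}; substituting into the reaction function, (4/3)q_{Kora} = 41/3 and q_{Kora} = 10.25.
P_{Kora} = 95 − 3·10.25 − 2·10.25 = 43.75.
Profit = (43.75 − 13)·10.25 = 315.1875.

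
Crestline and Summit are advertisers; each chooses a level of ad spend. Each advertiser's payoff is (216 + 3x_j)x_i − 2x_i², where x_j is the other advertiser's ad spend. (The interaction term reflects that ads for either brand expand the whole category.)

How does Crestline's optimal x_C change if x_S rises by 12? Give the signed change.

Crestline's payoff is (216 + 3x_S)x_C − 2x_C².
∂π/∂x_C = 216 + 3x_S − 4x_C = 0, so x_C = 54 + 0.75x_S.
The reaction-function slope is 0.75, so a 12-unit rise in x_S moves x_C by 0.75 × 12 = 9. Crestline's best response rises — the actions are strategic complements.

9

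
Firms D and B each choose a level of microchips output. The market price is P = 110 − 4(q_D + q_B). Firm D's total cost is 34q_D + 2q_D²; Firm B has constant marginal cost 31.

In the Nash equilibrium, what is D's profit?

79.935

Firm D's profit: π = q_D(110 − 4(q_D + q_B)) − 34q_D − 2q_D².
∂π/∂q_D = 76 − 12q_D − 4q_B = 0, so q_D = 19/3 − (1/3)q_B.
For B: ∂π/∂q_B = 79 − 8q_B − 4q_D = 0 ⇒ q_B = 9.875 − 0.5q_D.
Solving the two reaction functions simultaneously: (1 − (−1/3)(−0.5))q_D = 19/3 − (1/3)·9.875, so (5/6)q_D = 73/24 and q_D = 3.65.
Then q_B = 9.875 − 0.5·3.65 = 8.05.
Price P = 110 − 4·11.7 = 63.2.
D's profit: (63.2 − 34)·3.65 − 2(3.65)² = 79.935.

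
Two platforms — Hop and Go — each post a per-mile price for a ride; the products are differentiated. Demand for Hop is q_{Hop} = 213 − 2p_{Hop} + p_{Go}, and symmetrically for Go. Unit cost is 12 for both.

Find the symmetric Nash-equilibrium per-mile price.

Hop's profit: π = (p_{Hop} − 12)(213 − 2p_{Hop} + p_{Go}).
∂π/∂p_{Hop} = 237 − 4p_{Hop} + p_{Go} = 0 ⇒ p_{Hop} = 59.25 + 0.25p_{Go}.
The game is symmetric, so in equilibrium p_{Go} = p_{Hop}: the reaction function gives 0.75p_{Hop} = 59.25, hence p_{Hop} = 79.

79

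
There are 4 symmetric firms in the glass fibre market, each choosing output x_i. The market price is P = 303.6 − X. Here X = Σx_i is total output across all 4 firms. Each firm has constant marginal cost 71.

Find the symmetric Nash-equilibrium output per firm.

46.52

A representative firm's profit is π_i = x_i(303.6 − X) − 71x_i, with X = x_i + Σ_{j≠i} x_j.
First-order condition: 232.6 − 2x_i − Σ_{j≠i} x_j = 0.
With identical firms, set every x_j = x: then 232.6 − 2x − 3x = 0, i.e. x = 232.6/5 = 46.52.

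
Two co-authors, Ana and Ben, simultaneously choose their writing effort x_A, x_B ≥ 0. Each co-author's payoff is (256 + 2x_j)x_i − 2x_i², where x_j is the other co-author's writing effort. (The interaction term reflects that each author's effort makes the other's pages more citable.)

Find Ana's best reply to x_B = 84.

106

Ana's payoff is (256 + 2x_B)x_A − 2x_A².
∂π/∂x_A = 256 + 2x_B − 4x_A = 0, so x_A = 64 + 0.5x_B.
At x_B = 84: x_A = 64 + 0.5·84 = 106.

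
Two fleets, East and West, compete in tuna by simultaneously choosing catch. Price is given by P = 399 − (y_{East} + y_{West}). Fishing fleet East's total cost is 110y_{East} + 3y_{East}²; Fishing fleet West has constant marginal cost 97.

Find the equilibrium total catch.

Fishing fleet East's profit: π = y_{East}(399 − (y_{East} + y_{West})) − 110y_{East} − 3y_{East}².
∂π/∂y_{East} = 289 − 8y_{East} − y_{West} = 0, so y_{East} = 36.125 − 0.125y_{West}.
For West: ∂π/∂y_{West} = 302 − 2y_{West} − y_{East} = 0 ⇒ y_{West} = 151 − 0.5y_{East}.
Plugging y_{West} into East's best response: y_{East} = 36.125 − 0.125(151 − 0.5y_{East}) ⇒ 0.9375y_{East} = 17.25, so y_{East} = 18.4.
Then y_{West} = 151 − 0.5·18.4 = 141.8.
Total catch: 18.4 + 141.8 = 160.2.

160.2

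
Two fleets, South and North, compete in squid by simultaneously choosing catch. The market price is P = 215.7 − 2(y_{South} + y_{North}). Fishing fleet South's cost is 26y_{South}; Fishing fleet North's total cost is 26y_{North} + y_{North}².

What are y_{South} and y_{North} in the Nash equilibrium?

Fishing fleet South's profit: π = y_{South}(215.7 − 2(y_{South} + y_{North})) − 26y_{South}.
∂π/∂y_{South} = 189.7 − 4y_{South} − 2y_{North} = 0, so y_{South} = 47.425 − 0.5y_{North}.
For North: ∂π/∂y_{North} = 189.7 − 6y_{North} − 2y_{South} = 0 ⇒ y_{North} = 1897/60 − (1/3)y_{South}.
Solving the two reaction functions simultaneously: (1 − (−0.5)(−1/3))y_{South} = 47.425 − 0.5·(1897/60), so (5/6)y_{South} = 1897/60 and y_{South} = 37.94.
Then y_{North} = 1897/60 − (1/3)·37.94 = 18.97.

37.94, 18.97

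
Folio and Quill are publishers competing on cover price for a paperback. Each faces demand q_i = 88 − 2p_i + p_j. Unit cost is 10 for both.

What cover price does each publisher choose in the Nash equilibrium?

Folio's profit: π = (p_{Folio} − 10)(88 − 2p_{Folio} + p_{Quill}).
∂π/∂p_{Folio} = 108 − 4p_{Folio} + p_{Quill} = 0 ⇒ p_{Folio} = 27 + 0.25p_{Quill}.
The game is symmetric, so in equilibrium p_{Quill} = p_{Folio}: the reaction function gives 0.75p_{Folio} = 27, hence p_{Folio} = 36.

36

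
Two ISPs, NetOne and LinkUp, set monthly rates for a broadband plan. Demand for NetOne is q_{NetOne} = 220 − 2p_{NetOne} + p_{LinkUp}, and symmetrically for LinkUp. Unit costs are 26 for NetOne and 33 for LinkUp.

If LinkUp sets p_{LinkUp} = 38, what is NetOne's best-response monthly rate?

77.5

NetOne's profit: π = (p_{NetOne} − 26)(220 − 2p_{NetOne} + p_{LinkUp}).
∂π/∂p_{NetOne} = 272 − 4p_{NetOne} + p_{LinkUp} = 0 ⇒ p_{NetOne} = 68 + 0.25p_{LinkUp}.
At p_{LinkUp} = 38: p_{NetOne} = 68 + 0.25·38 = 77.5.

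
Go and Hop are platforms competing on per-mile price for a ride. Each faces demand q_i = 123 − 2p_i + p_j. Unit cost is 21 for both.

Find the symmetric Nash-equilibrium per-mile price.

Go's profit: π = (p_{Go} − 21)(123 − 2p_{Go} + p_{Hop}).
∂π/∂p_{Go} = 165 − 4p_{Go} + p_{Hop} = 0 ⇒ p_{Go} = 41.25 + 0.25p_{Hop}.
The game is symmetric, so in equilibrium p_{Hop} = p_{Go}: the reaction function gives 0.75p_{Go} = 41.25, hence p_{Go} = 55.

55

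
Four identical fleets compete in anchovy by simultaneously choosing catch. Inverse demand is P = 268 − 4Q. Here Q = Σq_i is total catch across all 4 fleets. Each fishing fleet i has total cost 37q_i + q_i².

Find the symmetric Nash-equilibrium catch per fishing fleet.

10.5

A representative fishing fleet's profit is π_i = q_i(268 − 4Q) − 37q_i − q_i², with Q = q_i + Σ_{j≠i} q_j.
First-order condition: 231 − 10q_i − 4Σ_{j≠i} q_j = 0.
In a symmetric equilibrium every fishing fleet chooses the same q, so Σ_{j≠i} q_j = 3q. The condition becomes 231 − 22q = 0, giving q = 231/22 = 10.5.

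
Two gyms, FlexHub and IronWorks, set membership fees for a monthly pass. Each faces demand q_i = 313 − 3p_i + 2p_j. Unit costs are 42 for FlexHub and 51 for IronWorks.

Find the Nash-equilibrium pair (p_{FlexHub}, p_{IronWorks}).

111.4375, 114.8125

FlexHub's profit: π = (p_{FlexHub} − 42)(313 − 3p_{FlexHub} + 2p_{IronWorks}).
∂π/∂p_{FlexHub} = 439 − 6p_{FlexHub} + 2p_{IronWorks} = 0 ⇒ p_{FlexHub} = 439/6 + (1/3)p_{IronWorks}.
Similarly p_{IronWorks} = 233/3 + (1/3)p_{FlexHub}.
Plugging p_{IronWorks} into FlexHub's best response: p_{FlexHub} = 439/6 + (1/3)(233/3 + (1/3)p_{FlexHub}) ⇒ (8/9)p_{FlexHub} = 1783/18, so p_{FlexHub} = 111.4375.
Then p_{IronWorks} = 233/3 + (1/3)·111.4375 = 114.8125.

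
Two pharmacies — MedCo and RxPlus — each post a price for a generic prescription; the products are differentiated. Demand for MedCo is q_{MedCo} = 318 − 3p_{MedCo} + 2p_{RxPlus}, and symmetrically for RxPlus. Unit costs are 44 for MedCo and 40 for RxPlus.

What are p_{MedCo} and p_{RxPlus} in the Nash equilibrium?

MedCo's profit: π = (p_{MedCo} − 44)(318 − 3p_{MedCo} + 2p_{RxPlus}).
∂π/∂p_{MedCo} = 450 − 6p_{MedCo} + 2p_{RxPlus} = 0 ⇒ p_{MedCo} = 75 + (1/3)p_{RxPlus}.
Similarly p_{RxPlus} = 73 + (1/3)p_{MedCo}.
Plugging p_{RxPlus} into MedCo's best response: p_{MedCo} = 75 + (1/3)(73 + (1/3)p_{MedCo}) ⇒ (8/9)p_{MedCo} = 298/3, so p_{MedCo} = 111.75.
Then p_{RxPlus} = 73 + (1/3)·111.75 = 110.25.

111.75, 110.25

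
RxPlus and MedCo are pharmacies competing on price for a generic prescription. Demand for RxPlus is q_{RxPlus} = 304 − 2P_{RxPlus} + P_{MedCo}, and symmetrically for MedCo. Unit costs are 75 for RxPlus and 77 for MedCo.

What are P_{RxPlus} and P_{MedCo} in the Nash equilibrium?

RxPlus's profit: π = (P_{RxPlus} − 75)(304 − 2P_{RxPlus} + P_{MedCo}).
∂π/∂P_{RxPlus} = 454 − 4P_{RxPlus} + P_{MedCo} = 0 ⇒ P_{RxPlus} = 113.5 + 0.25P_{MedCo}.
Similarly P_{MedCo} = 114.5 + 0.25P_{RxPlus}.
Solving the two reaction functions simultaneously: (1 − (0.25)(0.25))P_{RxPlus} = 113.5 + 0.25·114.5, so 0.9375P_{RxPlus} = 142.125 and P_{RxPlus} = 151.6.
Then P_{MedCo} = 114.5 + 0.25·151.6 = 152.4.

151.6, 152.4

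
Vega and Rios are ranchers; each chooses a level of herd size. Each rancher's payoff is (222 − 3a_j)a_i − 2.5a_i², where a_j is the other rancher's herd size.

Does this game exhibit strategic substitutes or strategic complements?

strategic substitutes

Vega's payoff is (222 − 3a_R)a_V − 2.5a_V².
∂π/∂a_V = 222 − 3a_R − 5a_V = 0, so a_V = 44.4 − 0.6a_R.
The best-response slope da_V/da_R = −0.6 < 0: the reaction function is downward-sloping, so the choices are strategic substitutes.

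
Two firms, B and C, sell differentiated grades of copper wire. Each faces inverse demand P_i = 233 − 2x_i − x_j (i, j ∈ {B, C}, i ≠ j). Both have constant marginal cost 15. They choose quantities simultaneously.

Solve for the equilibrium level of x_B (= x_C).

Firm B's profit: π = x_B(233 − 2x_B − x_C) − 15x_B.
∂π/∂x_B = 218 − 4x_B − x_C = 0 ⇒ x_B = 54.5 − 0.25x_C.
The game is symmetric, so in equilibrium x_C = x_B: the reaction function gives 1.25x_B = 54.5, hence x_B = 43.6.

43.6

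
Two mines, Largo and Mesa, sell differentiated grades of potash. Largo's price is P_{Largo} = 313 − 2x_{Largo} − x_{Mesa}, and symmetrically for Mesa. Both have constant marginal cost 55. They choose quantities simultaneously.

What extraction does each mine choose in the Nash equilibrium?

Mine Largo's profit: π = x_{Largo}(313 − 2x_{Largo} − x_{Mesa}) − 55x_{Largo}.
∂π/∂x_{Largo} = 258 − 4x_{Largo} − x_{Mesa} = 0 ⇒ x_{Largo} = 64.5 − 0.25x_{Mesa}.
The game is symmetric, so in equilibrium x_{Mesa} = x_{Largo}: the reaction function gives 1.25x_{Largo} = 64.5, hence x_{Largo} = 51.6.

51.6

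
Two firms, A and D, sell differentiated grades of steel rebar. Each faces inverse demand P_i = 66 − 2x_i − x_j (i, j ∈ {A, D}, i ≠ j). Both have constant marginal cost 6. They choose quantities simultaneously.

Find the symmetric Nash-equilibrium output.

12

Firm A's profit: π = x_A(66 − 2x_A − x_D) − 6x_A.
∂π/∂x_A = 60 − 4x_A − x_D = 0 ⇒ x_A = 15 − 0.25x_D.
By symmetry x_D = x_A; substituting into the reaction function, 1.25x_A = 15 and x_A = 12.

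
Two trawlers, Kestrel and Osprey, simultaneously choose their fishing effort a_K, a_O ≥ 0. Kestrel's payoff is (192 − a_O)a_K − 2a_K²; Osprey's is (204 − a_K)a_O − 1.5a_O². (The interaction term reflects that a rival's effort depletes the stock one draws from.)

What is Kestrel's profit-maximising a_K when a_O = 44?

37

Expanding Kestrel's payoff: 192a_K − a_Oa_K − 2a_K².
∂π/∂a_K = 192 − a_O − 4a_K = 0, so a_K = 48 − 0.25a_O.
At a_O = 44: a_K = 48 − 0.25·44 = 37.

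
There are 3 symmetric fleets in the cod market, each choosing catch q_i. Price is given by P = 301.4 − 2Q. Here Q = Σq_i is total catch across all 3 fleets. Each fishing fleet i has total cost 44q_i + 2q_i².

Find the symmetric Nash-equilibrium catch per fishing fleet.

21.45

A representative fishing fleet's profit is π_i = q_i(301.4 − 2Q) − 44q_i − 2q_i², with Q = q_i + Σ_{j≠i} q_j.
First-order condition: 257.4 − 8q_i − 2Σ_{j≠i} q_j = 0.
Imposing symmetry (q_j = q for all j) turns Σ_{j≠i} q_j into 2q, so 257.4 = 12q and q = 21.45.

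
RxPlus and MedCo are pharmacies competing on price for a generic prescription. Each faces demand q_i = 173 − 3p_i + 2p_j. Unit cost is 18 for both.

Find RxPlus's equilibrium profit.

4504.6875

RxPlus's profit: π = (p_{RxPlus} − 18)(173 − 3p_{RxPlus} + 2p_{MedCo}).
∂π/∂p_{RxPlus} = 227 − 6p_{RxPlus} + 2p_{MedCo} = 0 ⇒ p_{RxPlus} = 227/6 + (1/3)p_{MedCo}.
Setting p_{RxPlus} = p_{MedCo} in the reaction function: p_{RxPlus} = 227/6 + (1/3)p_{RxPlus}, so p_{RxPlus} = (227/6) / (2/3) = 56.75.
q_{RxPlus} = 173 − 3·56.75 + 2·56.75 = 116.25.
Profit = (56.75 − 18)·116.25 = 4504.6875.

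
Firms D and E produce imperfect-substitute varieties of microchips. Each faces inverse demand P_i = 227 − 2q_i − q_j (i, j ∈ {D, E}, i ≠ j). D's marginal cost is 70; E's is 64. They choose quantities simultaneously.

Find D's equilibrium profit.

1922

Firm D's profit: π = q_D(227 − 2q_D − q_E) − 70q_D.
∂π/∂q_D = 157 − 4q_D − q_E = 0 ⇒ q_D = 39.25 − 0.25q_E.
Similarly q_E = 40.75 − 0.25q_D.
Solving the two reaction functions simultaneously: (1 − (−0.25)(−0.25))q_D = 39.25 − 0.25·40.75, so 0.9375q_D = 29.0625 and q_D = 31.
Then q_E = 40.75 − 0.25·31 = 33.
P_D = 227 − 2·31 − 33 = 132.
Profit = (132 − 70)·31 = 1922.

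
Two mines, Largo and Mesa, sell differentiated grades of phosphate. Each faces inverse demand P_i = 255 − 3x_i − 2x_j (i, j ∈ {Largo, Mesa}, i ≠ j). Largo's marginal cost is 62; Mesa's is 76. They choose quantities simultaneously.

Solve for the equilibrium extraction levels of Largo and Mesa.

25, 21.5

Mine Largo's profit: π = x_{Largo}(255 − 3x_{Largo} − 2x_{Mesa}) − 62x_{Largo}.
∂π/∂x_{Largo} = 193 − 6x_{Largo} − 2x_{Mesa} = 0 ⇒ x_{Largo} = 193/6 − (1/3)x_{Mesa}.
Similarly x_{Mesa} = 179/6 − (1/3)x_{Largo}.
Substituting the second reaction function into the first: x_{Largo} = 193/6 − (1/3)(179/6 − (1/3)x_{Largo}), which gives (8/9)x_{Largo} = 200/9 ⇒ x_{Largo} = 25.
Then x_{Mesa} = 179/6 − (1/3)·25 = 21.5.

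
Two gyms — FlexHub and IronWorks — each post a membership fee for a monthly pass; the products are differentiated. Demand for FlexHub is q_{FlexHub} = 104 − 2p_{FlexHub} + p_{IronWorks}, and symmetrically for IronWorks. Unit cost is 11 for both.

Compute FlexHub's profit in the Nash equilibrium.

1922

FlexHub's profit: π = (p_{FlexHub} − 11)(104 − 2p_{FlexHub} + p_{IronWorks}).
∂π/∂p_{FlexHub} = 126 − 4p_{FlexHub} + p_{IronWorks} = 0 ⇒ p_{FlexHub} = 31.5 + 0.25p_{IronWorks}.
Setting p_{FlexHub} = p_{IronWorks} in the reaction function: p_{FlexHub} = 31.5 + 0.25p_{FlexHub}, so p_{FlexHub} = 31.5 / 0.75 = 42.
q_{FlexHub} = 104 − 2·42 + 42 = 62.
Profit = (42 − 11)·62 = 1922.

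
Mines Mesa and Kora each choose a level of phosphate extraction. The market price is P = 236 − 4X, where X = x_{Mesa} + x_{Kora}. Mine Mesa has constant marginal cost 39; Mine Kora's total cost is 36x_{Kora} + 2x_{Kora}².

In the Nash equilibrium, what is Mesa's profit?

1528.81

Mine Mesa's profit: π = x_{Mesa}(236 − 4(x_{Mesa} + x_{Kora})) − 39x_{Mesa}.
∂π/∂x_{Mesa} = 197 − 8x_{Mesa} − 4x_{Kora} = 0, so x_{Mesa} = 24.625 − 0.5x_{Kora}.
For Kora: ∂π/∂x_{Kora} = 200 − 12x_{Kora} − 4x_{Mesa} = 0 ⇒ x_{Kora} = 50/3 − (1/3)x_{Mesa}.
Substituting the second reaction function into the first: x_{Mesa} = 24.625 − 0.5(50/3 − (1/3)x_{Mesa}), which gives (5/6)x_{Mesa} = 391/24 ⇒ x_{Mesa} = 19.55.
Then x_{Kora} = 50/3 − (1/3)·19.55 = 10.15.
Price P = 236 − 4·29.7 = 117.2.
Mesa's profit: (117.2 − 39)·19.55 = 1528.81.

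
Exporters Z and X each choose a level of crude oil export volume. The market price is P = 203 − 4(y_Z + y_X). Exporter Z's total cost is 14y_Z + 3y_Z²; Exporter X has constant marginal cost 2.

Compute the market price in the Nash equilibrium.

87.75

Exporter Z's profit: π = y_Z(203 − 4(y_Z + y_X)) − 14y_Z − 3y_Z².
∂π/∂y_Z = 189 − 14y_Z − 4y_X = 0, so y_Z = 13.5 − (2/7)y_X.
For X: ∂π/∂y_X = 201 − 8y_X − 4y_Z = 0 ⇒ y_X = 25.125 − 0.5y_Z.
Substituting the second reaction function into the first: y_Z = 13.5 − (2/7)(25.125 − 0.5y_Z), which gives (6/7)y_Z = 177/28 ⇒ y_Z = 7.375.
Then y_X = 25.125 − 0.5·7.375 = 21.4375.
Equilibrium price: P = 203 − 4·28.8125 = 87.75.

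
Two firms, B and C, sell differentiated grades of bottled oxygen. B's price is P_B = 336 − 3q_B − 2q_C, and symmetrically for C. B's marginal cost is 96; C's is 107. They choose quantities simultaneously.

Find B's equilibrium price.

188.0625

Firm B's profit: π = q_B(336 − 3q_B − 2q_C) − 96q_B.
∂π/∂q_B = 240 − 6q_B − 2q_C = 0 ⇒ q_B = 40 − (1/3)q_C.
Similarly q_C = 229/6 − (1/3)q_B.
Plugging q_C into B's best response: q_B = 40 − (1/3)(229/6 − (1/3)q_B) ⇒ (8/9)q_B = 491/18, so q_B = 30.6875.
Then q_C = 229/6 − (1/3)·30.6875 = 27.9375.
P_B = 336 − 3·30.6875 − 2·27.9375 = 188.0625.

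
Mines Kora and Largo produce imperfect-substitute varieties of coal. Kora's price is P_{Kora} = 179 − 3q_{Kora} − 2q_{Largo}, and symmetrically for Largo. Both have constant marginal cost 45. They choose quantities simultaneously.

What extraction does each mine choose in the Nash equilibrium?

Mine Kora's profit: π = q_{Kora}(179 − 3q_{Kora} − 2q_{Largo}) − 45q_{Kora}.
∂π/∂q_{Kora} = 134 − 6q_{Kora} − 2q_{Largo} = 0 ⇒ q_{Kora} = 67/3 − (1/3)q_{Largo}.
The game is symmetric, so in equilibrium q_{Largo} = q_{Kora}: the reaction function gives (4/3)q_{Kora} = 67/3, hence q_{Kora} = 16.75.

16.75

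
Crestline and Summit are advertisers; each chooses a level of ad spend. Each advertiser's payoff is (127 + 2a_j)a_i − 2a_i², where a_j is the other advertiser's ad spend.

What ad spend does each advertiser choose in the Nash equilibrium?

63.5

Crestline's payoff is (127 + 2a_S)a_C − 2a_C².
∂π/∂a_C = 127 + 2a_S − 4a_C = 0, so a_C = 31.75 + 0.5a_S.
By symmetry a_S = a_C; substituting into the reaction function, 0.5a_C = 31.75 and a_C = 63.5.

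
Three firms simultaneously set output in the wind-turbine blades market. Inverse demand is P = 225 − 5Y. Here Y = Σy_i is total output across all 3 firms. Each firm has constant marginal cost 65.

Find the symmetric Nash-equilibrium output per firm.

8

A representative firm's profit is π_i = y_i(225 − 5Y) − 65y_i, with Y = y_i + Σ_{j≠i} y_j.
First-order condition: 160 − 10y_i − 5Σ_{j≠i} y_j = 0.
With identical firms, set every y_j = y: then 160 − 10y − 10y = 0, i.e. y = 160/20 = 8.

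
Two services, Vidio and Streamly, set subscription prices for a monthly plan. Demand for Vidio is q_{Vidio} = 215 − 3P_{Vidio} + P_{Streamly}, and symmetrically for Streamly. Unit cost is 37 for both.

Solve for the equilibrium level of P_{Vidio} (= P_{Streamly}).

65.2

Vidio's profit: π = (P_{Vidio} − 37)(215 − 3P_{Vidio} + P_{Streamly}).
∂π/∂P_{Vidio} = 326 − 6P_{Vidio} + P_{Streamly} = 0 ⇒ P_{Vidio} = 163/3 + (1/6)P_{Streamly}.
Setting P_{Vidio} = P_{Streamly} in the reaction function: P_{Vidio} = 163/3 + (1/6)P_{Vidio}, so P_{Vidio} = (163/3) / (5/6) = 65.2.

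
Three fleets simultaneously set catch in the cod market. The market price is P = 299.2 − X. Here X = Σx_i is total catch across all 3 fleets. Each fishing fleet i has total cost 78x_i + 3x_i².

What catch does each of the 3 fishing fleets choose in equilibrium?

A representative fishing fleet's profit is π_i = x_i(299.2 − X) − 78x_i − 3x_i², with X = x_i + Σ_{j≠i} x_j.
First-order condition: 221.2 − 8x_i − Σ_{j≠i} x_j = 0.
Imposing symmetry (x_j = x for all j) turns Σ_{j≠i} x_j into 2x, so 221.2 = 10x and x = 22.12.

22.12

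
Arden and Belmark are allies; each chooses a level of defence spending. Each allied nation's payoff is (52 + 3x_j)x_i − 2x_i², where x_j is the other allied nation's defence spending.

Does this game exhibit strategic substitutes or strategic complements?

strategic complements

Arden's payoff is (52 + 3x_B)x_A − 2x_A².
∂π/∂x_A = 52 + 3x_B − 4x_A = 0, so x_A = 13 + 0.75x_B.
The best-response slope dx_A/dx_B = 0.75 > 0: the reaction function is upward-sloping, so the choices are strategic complements.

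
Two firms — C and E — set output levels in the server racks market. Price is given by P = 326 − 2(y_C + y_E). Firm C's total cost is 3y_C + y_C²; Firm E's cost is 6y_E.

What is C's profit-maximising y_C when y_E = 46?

Firm C's profit: π = y_C(326 − 2(y_C + y_E)) − 3y_C − y_C².
∂π/∂y_C = 323 − 6y_C − 2y_E = 0, so y_C = 323/6 − (1/3)y_E.
At y_E = 46: y_C = 323/6 − (1/3)·46 = 38.5.

38.5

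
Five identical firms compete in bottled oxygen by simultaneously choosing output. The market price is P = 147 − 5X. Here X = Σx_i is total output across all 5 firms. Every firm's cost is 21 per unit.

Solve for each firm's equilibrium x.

A representative firm's profit is π_i = x_i(147 − 5X) − 21x_i, with X = x_i + Σ_{j≠i} x_j.
First-order condition: 126 − 10x_i − 5Σ_{j≠i} x_j = 0.
With identical firms, set every x_j = x: then 126 − 10x − 20x = 0, i.e. x = 126/30 = 4.2.

4.2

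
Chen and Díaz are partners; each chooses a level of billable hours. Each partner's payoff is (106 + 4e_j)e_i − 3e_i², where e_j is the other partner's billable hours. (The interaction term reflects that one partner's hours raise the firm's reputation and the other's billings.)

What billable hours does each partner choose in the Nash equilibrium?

Chen's payoff is (106 + 4e_D)e_C − 3e_C².
∂π/∂e_C = 106 + 4e_D − 6e_C = 0, so e_C = 53/3 + (2/3)e_D.
Setting e_C = e_D in the reaction function: e_C = 53/3 + (2/3)e_C, so e_C = (53/3) / (1/3) = 53.

53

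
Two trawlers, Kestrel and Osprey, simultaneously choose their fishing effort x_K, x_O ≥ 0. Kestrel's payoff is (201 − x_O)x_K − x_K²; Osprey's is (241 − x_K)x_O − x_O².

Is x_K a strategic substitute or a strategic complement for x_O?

strategic substitutes

Expanding Kestrel's payoff: 201x_K − x_Ox_K − x_K².
∂π/∂x_K = 201 − x_O − 2x_K = 0, so x_K = 100.5 − 0.5x_O.
The best-response slope dx_K/dx_O = −0.5 < 0: the reaction function is downward-sloping, so the choices are strategic substitutes.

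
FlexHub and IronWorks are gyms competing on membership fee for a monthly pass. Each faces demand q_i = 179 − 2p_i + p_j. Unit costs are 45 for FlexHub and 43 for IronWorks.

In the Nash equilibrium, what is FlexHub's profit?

3942.72

FlexHub's profit: π = (p_{FlexHub} − 45)(179 − 2p_{FlexHub} + p_{IronWorks}).
∂π/∂p_{FlexHub} = 269 − 4p_{FlexHub} + p_{IronWorks} = 0 ⇒ p_{FlexHub} = 67.25 + 0.25p_{IronWorks}.
Similarly p_{IronWorks} = 66.25 + 0.25p_{FlexHub}.
Substituting the second reaction function into the first: p_{FlexHub} = 67.25 + 0.25(66.25 + 0.25p_{FlexHub}), which gives 0.9375p_{FlexHub} = 83.8125 ⇒ p_{FlexHub} = 89.4.
Then p_{IronWorks} = 66.25 + 0.25·89.4 = 88.6.
q_{FlexHub} = 179 − 2·89.4 + 88.6 = 88.8.
Profit = (89.4 − 45)·88.8 = 3942.72.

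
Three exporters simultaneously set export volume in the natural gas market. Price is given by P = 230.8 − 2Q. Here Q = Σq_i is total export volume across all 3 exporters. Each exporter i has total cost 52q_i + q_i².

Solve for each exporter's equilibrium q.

A representative exporter's profit is π_i = q_i(230.8 − 2Q) − 52q_i − q_i², with Q = q_i + Σ_{j≠i} q_j.
First-order condition: 178.8 − 6q_i − 2Σ_{j≠i} q_j = 0.
Imposing symmetry (q_j = q for all j) turns Σ_{j≠i} q_j into 2q, so 178.8 = 10q and q = 17.88.

17.88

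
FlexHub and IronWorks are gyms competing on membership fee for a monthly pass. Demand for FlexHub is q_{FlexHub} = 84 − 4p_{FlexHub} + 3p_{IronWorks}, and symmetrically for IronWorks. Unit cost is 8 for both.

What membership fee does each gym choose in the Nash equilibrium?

23.2

FlexHub's profit: π = (p_{FlexHub} − 8)(84 − 4p_{FlexHub} + 3p_{IronWorks}).
∂π/∂p_{FlexHub} = 116 − 8p_{FlexHub} + 3p_{IronWorks} = 0 ⇒ p_{FlexHub} = 14.5 + 0.375p_{IronWorks}.
By symmetry p_{IronWorks} = p_{FlexHub}; substituting into the reaction function, 0.625p_{FlexHub} = 14.5 and p_{FlexHub} = 23.2.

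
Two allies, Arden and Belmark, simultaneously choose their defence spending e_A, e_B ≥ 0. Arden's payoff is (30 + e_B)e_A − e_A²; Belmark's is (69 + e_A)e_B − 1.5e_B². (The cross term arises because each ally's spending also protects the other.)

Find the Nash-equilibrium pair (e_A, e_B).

Expanding Arden's payoff: 30e_A + e_Be_A − e_A².
∂π/∂e_A = 30 + e_B − 2e_A = 0, so e_A = 15 + 0.5e_B.
Likewise for Belmark: e_B = 23 + (1/3)e_A.
Plugging e_B into Arden's best response: e_A = 15 + 0.5(23 + (1/3)e_A) ⇒ (5/6)e_A = 26.5, so e_A = 31.8.
Then e_B = 23 + (1/3)·31.8 = 33.6.

31.8, 33.6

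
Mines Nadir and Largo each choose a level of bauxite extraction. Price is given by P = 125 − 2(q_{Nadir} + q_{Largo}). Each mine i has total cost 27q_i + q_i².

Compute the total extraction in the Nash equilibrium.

24.5

Mine Nadir's profit: π = q_{Nadir}(125 − 2(q_{Nadir} + q_{Largo})) − 27q_{Nadir} − q_{Nadir}².
∂π/∂q_{Nadir} = 98 − 6q_{Nadir} − 2q_{Largo} = 0, so q_{Nadir} = 49/3 − (1/3)q_{Largo}.
By symmetry q_{Largo} = q_{Nadir}; substituting into the reaction function, (4/3)q_{Nadir} = 49/3 and q_{Nadir} = 12.25.
Total extraction: 12.25 + 12.25 = 24.5.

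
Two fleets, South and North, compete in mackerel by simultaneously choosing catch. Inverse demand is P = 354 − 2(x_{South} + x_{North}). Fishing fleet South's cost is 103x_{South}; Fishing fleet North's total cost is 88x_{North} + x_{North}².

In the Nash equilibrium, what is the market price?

Fishing fleet South's profit: π = x_{South}(354 − 2(x_{South} + x_{North})) − 103x_{South}.
∂π/∂x_{South} = 251 − 4x_{South} − 2x_{North} = 0, so x_{South} = 62.75 − 0.5x_{North}.
For North: ∂π/∂x_{North} = 266 − 6x_{North} − 2x_{South} = 0 ⇒ x_{North} = 133/3 − (1/3)x_{South}.
Plugging x_{North} into South's best response: x_{South} = 62.75 − 0.5(133/3 − (1/3)x_{South}) ⇒ (5/6)x_{South} = 487/12, so x_{South} = 48.7.
Then x_{North} = 133/3 − (1/3)·48.7 = 28.1.
Equilibrium price: P = 354 − 2·76.8 = 200.4.

200.4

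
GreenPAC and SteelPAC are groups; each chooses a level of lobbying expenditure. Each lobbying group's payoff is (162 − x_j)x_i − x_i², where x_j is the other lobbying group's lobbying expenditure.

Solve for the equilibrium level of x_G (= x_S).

GreenPAC's payoff is (162 − x_S)x_G − x_G².
∂π/∂x_G = 162 − x_S − 2x_G = 0, so x_G = 81 − 0.5x_S.
Setting x_G = x_S in the reaction function: x_G = 81 − 0.5x_G, so x_G = 81 / 1.5 = 54.

54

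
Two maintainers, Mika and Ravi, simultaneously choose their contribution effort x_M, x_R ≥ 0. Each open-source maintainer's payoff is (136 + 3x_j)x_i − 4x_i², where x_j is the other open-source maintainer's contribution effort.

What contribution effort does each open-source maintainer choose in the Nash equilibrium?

27.2

Mika's payoff is (136 + 3x_R)x_M − 4x_M².
∂π/∂x_M = 136 + 3x_R − 8x_M = 0, so x_M = 17 + 0.375x_R.
The game is symmetric, so in equilibrium x_R = x_M: the reaction function gives 0.625x_M = 17, hence x_M = 27.2.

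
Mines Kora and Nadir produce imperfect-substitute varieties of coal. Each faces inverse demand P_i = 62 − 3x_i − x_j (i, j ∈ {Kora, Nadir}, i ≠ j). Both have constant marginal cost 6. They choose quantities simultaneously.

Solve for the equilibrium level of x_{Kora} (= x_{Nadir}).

8

Mine Kora's profit: π = x_{Kora}(62 − 3x_{Kora} − x_{Nadir}) − 6x_{Kora}.
∂π/∂x_{Kora} = 56 − 6x_{Kora} − x_{Nadir} = 0 ⇒ x_{Kora} = 28/3 − (1/6)x_{Nadir}.
By symmetry x_{Nadir} = x_{Kora}; substituting into the reaction function, (7/6)x_{Kora} = 28/3 and x_{Kora} = 8.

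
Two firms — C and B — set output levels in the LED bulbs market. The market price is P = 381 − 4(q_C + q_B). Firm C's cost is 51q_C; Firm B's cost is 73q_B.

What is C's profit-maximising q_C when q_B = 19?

31.75

Firm C's profit: π = q_C(381 − 4(q_C + q_B)) − 51q_C.
∂π/∂q_C = 330 − 8q_C − 4q_B = 0, so q_C = 41.25 − 0.5q_B.
At q_B = 19: q_C = 41.25 − 0.5·19 = 31.75.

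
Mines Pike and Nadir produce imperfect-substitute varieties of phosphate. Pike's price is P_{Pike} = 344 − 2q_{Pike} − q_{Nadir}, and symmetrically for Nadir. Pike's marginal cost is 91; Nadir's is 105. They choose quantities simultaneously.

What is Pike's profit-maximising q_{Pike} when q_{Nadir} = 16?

59.25

Mine Pike's profit: π = q_{Pike}(344 − 2q_{Pike} − q_{Nadir}) − 91q_{Pike}.
∂π/∂q_{Pike} = 253 − 4q_{Pike} − q_{Nadir} = 0 ⇒ q_{Pike} = 63.25 − 0.25q_{Nadir}.
At q_{Nadir} = 16: q_{Pike} = 63.25 − 0.25·16 = 59.25.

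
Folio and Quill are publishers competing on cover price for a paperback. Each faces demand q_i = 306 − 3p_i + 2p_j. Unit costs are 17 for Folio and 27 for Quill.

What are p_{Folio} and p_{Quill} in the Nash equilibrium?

91.125, 94.875

Folio's profit: π = (p_{Folio} − 17)(306 − 3p_{Folio} + 2p_{Quill}).
∂π/∂p_{Folio} = 357 − 6p_{Folio} + 2p_{Quill} = 0 ⇒ p_{Folio} = 59.5 + (1/3)p_{Quill}.
Similarly p_{Quill} = 64.5 + (1/3)p_{Folio}.
Solving the two reaction functions simultaneously: (1 − (1/3)(1/3))p_{Folio} = 59.5 + (1/3)·64.5, so (8/9)p_{Folio} = 81 and p_{Folio} = 91.125.
Then p_{Quill} = 64.5 + (1/3)·91.125 = 94.875.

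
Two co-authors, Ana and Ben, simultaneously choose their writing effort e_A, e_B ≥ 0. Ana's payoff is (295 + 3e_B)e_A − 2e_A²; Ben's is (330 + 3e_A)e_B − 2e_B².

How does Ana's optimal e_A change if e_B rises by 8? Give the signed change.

Expanding Ana's payoff: 295e_A + 3e_Be_A − 2e_A².
∂π/∂e_A = 295 + 3e_B − 4e_A = 0, so e_A = 73.75 + 0.75e_B.
The reaction-function slope is 0.75, so an 8-unit rise in e_B moves e_A by 0.75 × 8 = 6. Ana's best response rises — the actions are strategic complements.

6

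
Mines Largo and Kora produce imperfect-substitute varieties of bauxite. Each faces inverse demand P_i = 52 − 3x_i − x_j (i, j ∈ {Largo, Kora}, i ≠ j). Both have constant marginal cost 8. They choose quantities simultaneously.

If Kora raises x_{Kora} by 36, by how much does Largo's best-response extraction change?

-6

Mine Largo's profit: π = x_{Largo}(52 − 3x_{Largo} − x_{Kora}) − 8x_{Largo}.
∂π/∂x_{Largo} = 44 − 6x_{Largo} − x_{Kora} = 0 ⇒ x_{Largo} = 22/3 − (1/6)x_{Kora}.
The reaction-function slope is −1/6, so a 36-unit rise in x_{Kora} moves x_{Largo} by −1/6 × 36 = −6. Largo's best response falls — the actions are strategic substitutes.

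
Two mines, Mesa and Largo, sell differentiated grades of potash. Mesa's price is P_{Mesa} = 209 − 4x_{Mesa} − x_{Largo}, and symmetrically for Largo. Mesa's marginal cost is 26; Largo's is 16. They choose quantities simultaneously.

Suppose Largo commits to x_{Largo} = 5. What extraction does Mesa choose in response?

Mine Mesa's profit: π = x_{Mesa}(209 − 4x_{Mesa} − x_{Largo}) − 26x_{Mesa}.
∂π/∂x_{Mesa} = 183 − 8x_{Mesa} − x_{Largo} = 0 ⇒ x_{Mesa} = 22.875 − 0.125x_{Largo}.
At x_{Largo} = 5: x_{Mesa} = 22.875 − 0.125·5 = 22.25.

22.25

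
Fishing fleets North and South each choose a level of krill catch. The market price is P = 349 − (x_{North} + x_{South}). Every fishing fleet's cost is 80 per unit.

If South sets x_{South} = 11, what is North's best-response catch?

129

Fishing fleet North's profit: π = x_{North}(349 − (x_{North} + x_{South})) − 80x_{North}.
∂π/∂x_{North} = 269 − 2x_{North} − x_{South} = 0, so x_{North} = 134.5 − 0.5x_{South}.
At x_{South} = 11: x_{North} = 134.5 − 0.5·11 = 129.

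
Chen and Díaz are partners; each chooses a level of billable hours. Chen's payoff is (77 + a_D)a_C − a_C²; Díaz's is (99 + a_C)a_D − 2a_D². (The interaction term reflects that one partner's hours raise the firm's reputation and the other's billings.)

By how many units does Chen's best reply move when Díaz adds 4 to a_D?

2

Expanding Chen's payoff: 77a_C + a_Da_C − a_C².
∂π/∂a_C = 77 + a_D − 2a_C = 0, so a_C = 38.5 + 0.5a_D.
The reaction-function slope is 0.5, so a 4-unit rise in a_D moves a_C by 0.5 × 4 = 2. Chen's best response rises — the actions are strategic complements.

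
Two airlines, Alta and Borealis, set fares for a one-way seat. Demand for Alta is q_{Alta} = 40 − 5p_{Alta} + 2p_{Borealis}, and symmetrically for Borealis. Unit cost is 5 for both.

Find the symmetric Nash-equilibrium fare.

Alta's profit: π = (p_{Alta} − 5)(40 − 5p_{Alta} + 2p_{Borealis}).
∂π/∂p_{Alta} = 65 − 10p_{Alta} + 2p_{Borealis} = 0 ⇒ p_{Alta} = 6.5 + 0.2p_{Borealis}.
By symmetry p_{Borealis} = p_{Alta}; substituting into the reaction function, 0.8p_{Alta} = 6.5 and p_{Alta} = 8.125.

8.125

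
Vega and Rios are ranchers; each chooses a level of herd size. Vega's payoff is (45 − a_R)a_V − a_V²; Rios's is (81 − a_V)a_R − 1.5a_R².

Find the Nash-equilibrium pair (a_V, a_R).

10.8, 23.4

Expanding Vega's payoff: 45a_V − a_Ra_V − a_V².
∂π/∂a_V = 45 − a_R − 2a_V = 0, so a_V = 22.5 − 0.5a_R.
Likewise for Rios: a_R = 27 − (1/3)a_V.
Substituting the second reaction function into the first: a_V = 22.5 − 0.5(27 − (1/3)a_V), which gives (5/6)a_V = 9 ⇒ a_V = 10.8.
Then a_R = 27 − (1/3)·10.8 = 23.4.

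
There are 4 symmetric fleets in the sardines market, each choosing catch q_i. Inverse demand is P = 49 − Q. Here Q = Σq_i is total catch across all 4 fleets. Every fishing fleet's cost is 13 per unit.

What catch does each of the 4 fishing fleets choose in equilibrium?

A representative fishing fleet's profit is π_i = q_i(49 − Q) − 13q_i, with Q = q_i + Σ_{j≠i} q_j.
First-order condition: 36 − 2q_i − Σ_{j≠i} q_j = 0.
With identical fishing fleets, set every q_j = q: then 36 − 2q − 3q = 0, i.e. q = 36/5 = 7.2.

7.2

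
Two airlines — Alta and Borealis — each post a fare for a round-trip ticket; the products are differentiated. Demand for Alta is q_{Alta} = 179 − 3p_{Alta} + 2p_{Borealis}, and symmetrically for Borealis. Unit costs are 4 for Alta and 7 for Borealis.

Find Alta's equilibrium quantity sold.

Alta's profit: π = (p_{Alta} − 4)(179 − 3p_{Alta} + 2p_{Borealis}).
∂π/∂p_{Alta} = 191 − 6p_{Alta} + 2p_{Borealis} = 0 ⇒ p_{Alta} = 191/6 + (1/3)p_{Borealis}.
Similarly p_{Borealis} = 100/3 + (1/3)p_{Alta}.
Solving the two reaction functions simultaneously: (1 − (1/3)(1/3))p_{Alta} = 191/6 + (1/3)·(100/3), so (8/9)p_{Alta} = 773/18 and p_{Alta} = 48.3125.
Then p_{Borealis} = 100/3 + (1/3)·48.3125 = 49.4375.
q_{Alta} = 179 − 3·48.3125 + 2·49.4375 = 132.9375.

132.9375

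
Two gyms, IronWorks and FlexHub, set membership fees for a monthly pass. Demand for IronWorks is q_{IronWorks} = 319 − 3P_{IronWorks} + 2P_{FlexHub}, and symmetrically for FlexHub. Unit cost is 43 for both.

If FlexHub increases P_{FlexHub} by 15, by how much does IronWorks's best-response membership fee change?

IronWorks's profit: π = (P_{IronWorks} − 43)(319 − 3P_{IronWorks} + 2P_{FlexHub}).
∂π/∂P_{IronWorks} = 448 − 6P_{IronWorks} + 2P_{FlexHub} = 0 ⇒ P_{IronWorks} = 224/3 + (1/3)P_{FlexHub}.
The reaction-function slope is 1/3, so a 15-unit rise in P_{FlexHub} moves P_{IronWorks} by 1/3 × 15 = 5. IronWorks's best response rises — the actions are strategic complements.

5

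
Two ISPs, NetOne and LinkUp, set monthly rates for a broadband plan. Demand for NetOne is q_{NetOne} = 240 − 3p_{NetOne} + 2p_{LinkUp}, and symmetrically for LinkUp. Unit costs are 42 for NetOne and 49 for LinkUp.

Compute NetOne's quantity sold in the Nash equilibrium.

152.4375

NetOne's profit: π = (p_{NetOne} − 42)(240 − 3p_{NetOne} + 2p_{LinkUp}).
∂π/∂p_{NetOne} = 366 − 6p_{NetOne} + 2p_{LinkUp} = 0 ⇒ p_{NetOne} = 61 + (1/3)p_{LinkUp}.
Similarly p_{LinkUp} = 64.5 + (1/3)p_{NetOne}.
Substituting the second reaction function into the first: p_{NetOne} = 61 + (1/3)(64.5 + (1/3)p_{NetOne}), which gives (8/9)p_{NetOne} = 82.5 ⇒ p_{NetOne} = 92.8125.
Then p_{LinkUp} = 64.5 + (1/3)·92.8125 = 95.4375.
q_{NetOne} = 240 − 3·92.8125 + 2·95.4375 = 152.4375.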